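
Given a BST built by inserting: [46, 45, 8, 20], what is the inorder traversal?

Tree insertion order: [46, 45, 8, 20]
Tree (level-order array): [46, 45, None, 8, None, None, 20]
Inorder traversal: [8, 20, 45, 46]


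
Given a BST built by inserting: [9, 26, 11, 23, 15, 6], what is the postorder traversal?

Tree insertion order: [9, 26, 11, 23, 15, 6]
Tree (level-order array): [9, 6, 26, None, None, 11, None, None, 23, 15]
Postorder traversal: [6, 15, 23, 11, 26, 9]


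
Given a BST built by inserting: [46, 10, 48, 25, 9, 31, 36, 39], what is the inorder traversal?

Tree insertion order: [46, 10, 48, 25, 9, 31, 36, 39]
Tree (level-order array): [46, 10, 48, 9, 25, None, None, None, None, None, 31, None, 36, None, 39]
Inorder traversal: [9, 10, 25, 31, 36, 39, 46, 48]


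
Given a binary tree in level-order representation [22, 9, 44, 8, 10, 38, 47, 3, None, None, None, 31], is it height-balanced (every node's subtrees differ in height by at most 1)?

Tree (level-order array): [22, 9, 44, 8, 10, 38, 47, 3, None, None, None, 31]
Definition: a tree is height-balanced if, at every node, |h(left) - h(right)| <= 1 (empty subtree has height -1).
Bottom-up per-node check:
  node 3: h_left=-1, h_right=-1, diff=0 [OK], height=0
  node 8: h_left=0, h_right=-1, diff=1 [OK], height=1
  node 10: h_left=-1, h_right=-1, diff=0 [OK], height=0
  node 9: h_left=1, h_right=0, diff=1 [OK], height=2
  node 31: h_left=-1, h_right=-1, diff=0 [OK], height=0
  node 38: h_left=0, h_right=-1, diff=1 [OK], height=1
  node 47: h_left=-1, h_right=-1, diff=0 [OK], height=0
  node 44: h_left=1, h_right=0, diff=1 [OK], height=2
  node 22: h_left=2, h_right=2, diff=0 [OK], height=3
All nodes satisfy the balance condition.
Result: Balanced


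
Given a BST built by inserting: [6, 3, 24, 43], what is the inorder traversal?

Tree insertion order: [6, 3, 24, 43]
Tree (level-order array): [6, 3, 24, None, None, None, 43]
Inorder traversal: [3, 6, 24, 43]


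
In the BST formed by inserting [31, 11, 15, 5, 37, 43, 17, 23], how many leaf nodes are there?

Tree built from: [31, 11, 15, 5, 37, 43, 17, 23]
Tree (level-order array): [31, 11, 37, 5, 15, None, 43, None, None, None, 17, None, None, None, 23]
Rule: A leaf has 0 children.
Per-node child counts:
  node 31: 2 child(ren)
  node 11: 2 child(ren)
  node 5: 0 child(ren)
  node 15: 1 child(ren)
  node 17: 1 child(ren)
  node 23: 0 child(ren)
  node 37: 1 child(ren)
  node 43: 0 child(ren)
Matching nodes: [5, 23, 43]
Count of leaf nodes: 3


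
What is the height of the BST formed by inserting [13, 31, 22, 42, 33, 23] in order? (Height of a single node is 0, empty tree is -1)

Insertion order: [13, 31, 22, 42, 33, 23]
Tree (level-order array): [13, None, 31, 22, 42, None, 23, 33]
Compute height bottom-up (empty subtree = -1):
  height(23) = 1 + max(-1, -1) = 0
  height(22) = 1 + max(-1, 0) = 1
  height(33) = 1 + max(-1, -1) = 0
  height(42) = 1 + max(0, -1) = 1
  height(31) = 1 + max(1, 1) = 2
  height(13) = 1 + max(-1, 2) = 3
Height = 3


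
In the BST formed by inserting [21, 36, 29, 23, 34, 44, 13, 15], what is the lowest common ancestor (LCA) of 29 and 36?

Tree insertion order: [21, 36, 29, 23, 34, 44, 13, 15]
Tree (level-order array): [21, 13, 36, None, 15, 29, 44, None, None, 23, 34]
In a BST, the LCA of p=29, q=36 is the first node v on the
root-to-leaf path with p <= v <= q (go left if both < v, right if both > v).
Walk from root:
  at 21: both 29 and 36 > 21, go right
  at 36: 29 <= 36 <= 36, this is the LCA
LCA = 36


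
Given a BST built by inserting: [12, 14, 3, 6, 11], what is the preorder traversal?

Tree insertion order: [12, 14, 3, 6, 11]
Tree (level-order array): [12, 3, 14, None, 6, None, None, None, 11]
Preorder traversal: [12, 3, 6, 11, 14]


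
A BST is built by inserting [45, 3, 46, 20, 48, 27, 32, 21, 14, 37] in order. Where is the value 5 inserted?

Starting tree (level order): [45, 3, 46, None, 20, None, 48, 14, 27, None, None, None, None, 21, 32, None, None, None, 37]
Insertion path: 45 -> 3 -> 20 -> 14
Result: insert 5 as left child of 14
Final tree (level order): [45, 3, 46, None, 20, None, 48, 14, 27, None, None, 5, None, 21, 32, None, None, None, None, None, 37]


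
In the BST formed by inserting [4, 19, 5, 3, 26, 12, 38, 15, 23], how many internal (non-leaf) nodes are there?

Tree built from: [4, 19, 5, 3, 26, 12, 38, 15, 23]
Tree (level-order array): [4, 3, 19, None, None, 5, 26, None, 12, 23, 38, None, 15]
Rule: An internal node has at least one child.
Per-node child counts:
  node 4: 2 child(ren)
  node 3: 0 child(ren)
  node 19: 2 child(ren)
  node 5: 1 child(ren)
  node 12: 1 child(ren)
  node 15: 0 child(ren)
  node 26: 2 child(ren)
  node 23: 0 child(ren)
  node 38: 0 child(ren)
Matching nodes: [4, 19, 5, 12, 26]
Count of internal (non-leaf) nodes: 5


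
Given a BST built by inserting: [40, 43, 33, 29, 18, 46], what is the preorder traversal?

Tree insertion order: [40, 43, 33, 29, 18, 46]
Tree (level-order array): [40, 33, 43, 29, None, None, 46, 18]
Preorder traversal: [40, 33, 29, 18, 43, 46]


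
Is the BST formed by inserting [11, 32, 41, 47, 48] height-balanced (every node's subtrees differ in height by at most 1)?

Tree (level-order array): [11, None, 32, None, 41, None, 47, None, 48]
Definition: a tree is height-balanced if, at every node, |h(left) - h(right)| <= 1 (empty subtree has height -1).
Bottom-up per-node check:
  node 48: h_left=-1, h_right=-1, diff=0 [OK], height=0
  node 47: h_left=-1, h_right=0, diff=1 [OK], height=1
  node 41: h_left=-1, h_right=1, diff=2 [FAIL (|-1-1|=2 > 1)], height=2
  node 32: h_left=-1, h_right=2, diff=3 [FAIL (|-1-2|=3 > 1)], height=3
  node 11: h_left=-1, h_right=3, diff=4 [FAIL (|-1-3|=4 > 1)], height=4
Node 41 violates the condition: |-1 - 1| = 2 > 1.
Result: Not balanced


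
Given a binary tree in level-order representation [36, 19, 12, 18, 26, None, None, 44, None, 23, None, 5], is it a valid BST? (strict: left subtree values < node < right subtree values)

Level-order array: [36, 19, 12, 18, 26, None, None, 44, None, 23, None, 5]
Validate using subtree bounds (lo, hi): at each node, require lo < value < hi,
then recurse left with hi=value and right with lo=value.
Preorder trace (stopping at first violation):
  at node 36 with bounds (-inf, +inf): OK
  at node 19 with bounds (-inf, 36): OK
  at node 18 with bounds (-inf, 19): OK
  at node 44 with bounds (-inf, 18): VIOLATION
Node 44 violates its bound: not (-inf < 44 < 18).
Result: Not a valid BST


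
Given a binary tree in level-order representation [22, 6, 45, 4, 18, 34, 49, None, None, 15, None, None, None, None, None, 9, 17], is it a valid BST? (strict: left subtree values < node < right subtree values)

Level-order array: [22, 6, 45, 4, 18, 34, 49, None, None, 15, None, None, None, None, None, 9, 17]
Validate using subtree bounds (lo, hi): at each node, require lo < value < hi,
then recurse left with hi=value and right with lo=value.
Preorder trace (stopping at first violation):
  at node 22 with bounds (-inf, +inf): OK
  at node 6 with bounds (-inf, 22): OK
  at node 4 with bounds (-inf, 6): OK
  at node 18 with bounds (6, 22): OK
  at node 15 with bounds (6, 18): OK
  at node 9 with bounds (6, 15): OK
  at node 17 with bounds (15, 18): OK
  at node 45 with bounds (22, +inf): OK
  at node 34 with bounds (22, 45): OK
  at node 49 with bounds (45, +inf): OK
No violation found at any node.
Result: Valid BST


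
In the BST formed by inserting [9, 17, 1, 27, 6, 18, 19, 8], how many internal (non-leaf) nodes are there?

Tree built from: [9, 17, 1, 27, 6, 18, 19, 8]
Tree (level-order array): [9, 1, 17, None, 6, None, 27, None, 8, 18, None, None, None, None, 19]
Rule: An internal node has at least one child.
Per-node child counts:
  node 9: 2 child(ren)
  node 1: 1 child(ren)
  node 6: 1 child(ren)
  node 8: 0 child(ren)
  node 17: 1 child(ren)
  node 27: 1 child(ren)
  node 18: 1 child(ren)
  node 19: 0 child(ren)
Matching nodes: [9, 1, 6, 17, 27, 18]
Count of internal (non-leaf) nodes: 6


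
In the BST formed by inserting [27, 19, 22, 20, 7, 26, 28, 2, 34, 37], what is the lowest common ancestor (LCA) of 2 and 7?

Tree insertion order: [27, 19, 22, 20, 7, 26, 28, 2, 34, 37]
Tree (level-order array): [27, 19, 28, 7, 22, None, 34, 2, None, 20, 26, None, 37]
In a BST, the LCA of p=2, q=7 is the first node v on the
root-to-leaf path with p <= v <= q (go left if both < v, right if both > v).
Walk from root:
  at 27: both 2 and 7 < 27, go left
  at 19: both 2 and 7 < 19, go left
  at 7: 2 <= 7 <= 7, this is the LCA
LCA = 7


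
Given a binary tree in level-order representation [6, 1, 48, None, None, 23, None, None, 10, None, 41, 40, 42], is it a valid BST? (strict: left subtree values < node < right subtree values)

Level-order array: [6, 1, 48, None, None, 23, None, None, 10, None, 41, 40, 42]
Validate using subtree bounds (lo, hi): at each node, require lo < value < hi,
then recurse left with hi=value and right with lo=value.
Preorder trace (stopping at first violation):
  at node 6 with bounds (-inf, +inf): OK
  at node 1 with bounds (-inf, 6): OK
  at node 48 with bounds (6, +inf): OK
  at node 23 with bounds (6, 48): OK
  at node 10 with bounds (23, 48): VIOLATION
Node 10 violates its bound: not (23 < 10 < 48).
Result: Not a valid BST


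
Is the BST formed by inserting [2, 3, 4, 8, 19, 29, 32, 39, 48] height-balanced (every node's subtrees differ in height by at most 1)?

Tree (level-order array): [2, None, 3, None, 4, None, 8, None, 19, None, 29, None, 32, None, 39, None, 48]
Definition: a tree is height-balanced if, at every node, |h(left) - h(right)| <= 1 (empty subtree has height -1).
Bottom-up per-node check:
  node 48: h_left=-1, h_right=-1, diff=0 [OK], height=0
  node 39: h_left=-1, h_right=0, diff=1 [OK], height=1
  node 32: h_left=-1, h_right=1, diff=2 [FAIL (|-1-1|=2 > 1)], height=2
  node 29: h_left=-1, h_right=2, diff=3 [FAIL (|-1-2|=3 > 1)], height=3
  node 19: h_left=-1, h_right=3, diff=4 [FAIL (|-1-3|=4 > 1)], height=4
  node 8: h_left=-1, h_right=4, diff=5 [FAIL (|-1-4|=5 > 1)], height=5
  node 4: h_left=-1, h_right=5, diff=6 [FAIL (|-1-5|=6 > 1)], height=6
  node 3: h_left=-1, h_right=6, diff=7 [FAIL (|-1-6|=7 > 1)], height=7
  node 2: h_left=-1, h_right=7, diff=8 [FAIL (|-1-7|=8 > 1)], height=8
Node 32 violates the condition: |-1 - 1| = 2 > 1.
Result: Not balanced


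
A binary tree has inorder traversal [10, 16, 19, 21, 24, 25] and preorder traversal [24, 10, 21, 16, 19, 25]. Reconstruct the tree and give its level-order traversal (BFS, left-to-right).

Inorder:  [10, 16, 19, 21, 24, 25]
Preorder: [24, 10, 21, 16, 19, 25]
Algorithm: preorder visits root first, so consume preorder in order;
for each root, split the current inorder slice at that value into
left-subtree inorder and right-subtree inorder, then recurse.
Recursive splits:
  root=24; inorder splits into left=[10, 16, 19, 21], right=[25]
  root=10; inorder splits into left=[], right=[16, 19, 21]
  root=21; inorder splits into left=[16, 19], right=[]
  root=16; inorder splits into left=[], right=[19]
  root=19; inorder splits into left=[], right=[]
  root=25; inorder splits into left=[], right=[]
Reconstructed level-order: [24, 10, 25, 21, 16, 19]


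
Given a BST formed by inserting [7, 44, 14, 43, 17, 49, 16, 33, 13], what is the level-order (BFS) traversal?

Tree insertion order: [7, 44, 14, 43, 17, 49, 16, 33, 13]
Tree (level-order array): [7, None, 44, 14, 49, 13, 43, None, None, None, None, 17, None, 16, 33]
BFS from the root, enqueuing left then right child of each popped node:
  queue [7] -> pop 7, enqueue [44], visited so far: [7]
  queue [44] -> pop 44, enqueue [14, 49], visited so far: [7, 44]
  queue [14, 49] -> pop 14, enqueue [13, 43], visited so far: [7, 44, 14]
  queue [49, 13, 43] -> pop 49, enqueue [none], visited so far: [7, 44, 14, 49]
  queue [13, 43] -> pop 13, enqueue [none], visited so far: [7, 44, 14, 49, 13]
  queue [43] -> pop 43, enqueue [17], visited so far: [7, 44, 14, 49, 13, 43]
  queue [17] -> pop 17, enqueue [16, 33], visited so far: [7, 44, 14, 49, 13, 43, 17]
  queue [16, 33] -> pop 16, enqueue [none], visited so far: [7, 44, 14, 49, 13, 43, 17, 16]
  queue [33] -> pop 33, enqueue [none], visited so far: [7, 44, 14, 49, 13, 43, 17, 16, 33]
Result: [7, 44, 14, 49, 13, 43, 17, 16, 33]


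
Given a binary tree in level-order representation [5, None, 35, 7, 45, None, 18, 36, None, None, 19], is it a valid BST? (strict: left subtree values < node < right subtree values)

Level-order array: [5, None, 35, 7, 45, None, 18, 36, None, None, 19]
Validate using subtree bounds (lo, hi): at each node, require lo < value < hi,
then recurse left with hi=value and right with lo=value.
Preorder trace (stopping at first violation):
  at node 5 with bounds (-inf, +inf): OK
  at node 35 with bounds (5, +inf): OK
  at node 7 with bounds (5, 35): OK
  at node 18 with bounds (7, 35): OK
  at node 19 with bounds (18, 35): OK
  at node 45 with bounds (35, +inf): OK
  at node 36 with bounds (35, 45): OK
No violation found at any node.
Result: Valid BST


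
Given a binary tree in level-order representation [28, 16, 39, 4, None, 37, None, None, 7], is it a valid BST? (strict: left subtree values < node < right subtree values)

Level-order array: [28, 16, 39, 4, None, 37, None, None, 7]
Validate using subtree bounds (lo, hi): at each node, require lo < value < hi,
then recurse left with hi=value and right with lo=value.
Preorder trace (stopping at first violation):
  at node 28 with bounds (-inf, +inf): OK
  at node 16 with bounds (-inf, 28): OK
  at node 4 with bounds (-inf, 16): OK
  at node 7 with bounds (4, 16): OK
  at node 39 with bounds (28, +inf): OK
  at node 37 with bounds (28, 39): OK
No violation found at any node.
Result: Valid BST


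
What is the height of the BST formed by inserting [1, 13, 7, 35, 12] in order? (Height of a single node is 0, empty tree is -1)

Insertion order: [1, 13, 7, 35, 12]
Tree (level-order array): [1, None, 13, 7, 35, None, 12]
Compute height bottom-up (empty subtree = -1):
  height(12) = 1 + max(-1, -1) = 0
  height(7) = 1 + max(-1, 0) = 1
  height(35) = 1 + max(-1, -1) = 0
  height(13) = 1 + max(1, 0) = 2
  height(1) = 1 + max(-1, 2) = 3
Height = 3


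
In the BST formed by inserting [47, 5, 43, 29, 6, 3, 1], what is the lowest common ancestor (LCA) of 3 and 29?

Tree insertion order: [47, 5, 43, 29, 6, 3, 1]
Tree (level-order array): [47, 5, None, 3, 43, 1, None, 29, None, None, None, 6]
In a BST, the LCA of p=3, q=29 is the first node v on the
root-to-leaf path with p <= v <= q (go left if both < v, right if both > v).
Walk from root:
  at 47: both 3 and 29 < 47, go left
  at 5: 3 <= 5 <= 29, this is the LCA
LCA = 5


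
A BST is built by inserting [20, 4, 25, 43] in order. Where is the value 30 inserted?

Starting tree (level order): [20, 4, 25, None, None, None, 43]
Insertion path: 20 -> 25 -> 43
Result: insert 30 as left child of 43
Final tree (level order): [20, 4, 25, None, None, None, 43, 30]


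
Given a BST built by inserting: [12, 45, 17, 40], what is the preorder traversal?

Tree insertion order: [12, 45, 17, 40]
Tree (level-order array): [12, None, 45, 17, None, None, 40]
Preorder traversal: [12, 45, 17, 40]


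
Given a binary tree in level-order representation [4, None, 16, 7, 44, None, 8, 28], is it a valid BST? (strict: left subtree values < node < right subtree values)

Level-order array: [4, None, 16, 7, 44, None, 8, 28]
Validate using subtree bounds (lo, hi): at each node, require lo < value < hi,
then recurse left with hi=value and right with lo=value.
Preorder trace (stopping at first violation):
  at node 4 with bounds (-inf, +inf): OK
  at node 16 with bounds (4, +inf): OK
  at node 7 with bounds (4, 16): OK
  at node 8 with bounds (7, 16): OK
  at node 44 with bounds (16, +inf): OK
  at node 28 with bounds (16, 44): OK
No violation found at any node.
Result: Valid BST


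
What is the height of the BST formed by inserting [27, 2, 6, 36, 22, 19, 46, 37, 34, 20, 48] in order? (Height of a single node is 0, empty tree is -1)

Insertion order: [27, 2, 6, 36, 22, 19, 46, 37, 34, 20, 48]
Tree (level-order array): [27, 2, 36, None, 6, 34, 46, None, 22, None, None, 37, 48, 19, None, None, None, None, None, None, 20]
Compute height bottom-up (empty subtree = -1):
  height(20) = 1 + max(-1, -1) = 0
  height(19) = 1 + max(-1, 0) = 1
  height(22) = 1 + max(1, -1) = 2
  height(6) = 1 + max(-1, 2) = 3
  height(2) = 1 + max(-1, 3) = 4
  height(34) = 1 + max(-1, -1) = 0
  height(37) = 1 + max(-1, -1) = 0
  height(48) = 1 + max(-1, -1) = 0
  height(46) = 1 + max(0, 0) = 1
  height(36) = 1 + max(0, 1) = 2
  height(27) = 1 + max(4, 2) = 5
Height = 5


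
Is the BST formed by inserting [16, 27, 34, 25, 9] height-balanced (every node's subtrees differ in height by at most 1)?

Tree (level-order array): [16, 9, 27, None, None, 25, 34]
Definition: a tree is height-balanced if, at every node, |h(left) - h(right)| <= 1 (empty subtree has height -1).
Bottom-up per-node check:
  node 9: h_left=-1, h_right=-1, diff=0 [OK], height=0
  node 25: h_left=-1, h_right=-1, diff=0 [OK], height=0
  node 34: h_left=-1, h_right=-1, diff=0 [OK], height=0
  node 27: h_left=0, h_right=0, diff=0 [OK], height=1
  node 16: h_left=0, h_right=1, diff=1 [OK], height=2
All nodes satisfy the balance condition.
Result: Balanced


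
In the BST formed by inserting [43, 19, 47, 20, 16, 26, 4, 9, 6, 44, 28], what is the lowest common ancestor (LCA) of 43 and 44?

Tree insertion order: [43, 19, 47, 20, 16, 26, 4, 9, 6, 44, 28]
Tree (level-order array): [43, 19, 47, 16, 20, 44, None, 4, None, None, 26, None, None, None, 9, None, 28, 6]
In a BST, the LCA of p=43, q=44 is the first node v on the
root-to-leaf path with p <= v <= q (go left if both < v, right if both > v).
Walk from root:
  at 43: 43 <= 43 <= 44, this is the LCA
LCA = 43


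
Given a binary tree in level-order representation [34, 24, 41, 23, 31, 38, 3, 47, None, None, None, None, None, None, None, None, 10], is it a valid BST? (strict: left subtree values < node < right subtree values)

Level-order array: [34, 24, 41, 23, 31, 38, 3, 47, None, None, None, None, None, None, None, None, 10]
Validate using subtree bounds (lo, hi): at each node, require lo < value < hi,
then recurse left with hi=value and right with lo=value.
Preorder trace (stopping at first violation):
  at node 34 with bounds (-inf, +inf): OK
  at node 24 with bounds (-inf, 34): OK
  at node 23 with bounds (-inf, 24): OK
  at node 47 with bounds (-inf, 23): VIOLATION
Node 47 violates its bound: not (-inf < 47 < 23).
Result: Not a valid BST


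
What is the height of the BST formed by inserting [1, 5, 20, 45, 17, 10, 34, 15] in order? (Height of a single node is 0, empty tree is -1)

Insertion order: [1, 5, 20, 45, 17, 10, 34, 15]
Tree (level-order array): [1, None, 5, None, 20, 17, 45, 10, None, 34, None, None, 15]
Compute height bottom-up (empty subtree = -1):
  height(15) = 1 + max(-1, -1) = 0
  height(10) = 1 + max(-1, 0) = 1
  height(17) = 1 + max(1, -1) = 2
  height(34) = 1 + max(-1, -1) = 0
  height(45) = 1 + max(0, -1) = 1
  height(20) = 1 + max(2, 1) = 3
  height(5) = 1 + max(-1, 3) = 4
  height(1) = 1 + max(-1, 4) = 5
Height = 5


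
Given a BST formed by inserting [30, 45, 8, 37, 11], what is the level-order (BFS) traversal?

Tree insertion order: [30, 45, 8, 37, 11]
Tree (level-order array): [30, 8, 45, None, 11, 37]
BFS from the root, enqueuing left then right child of each popped node:
  queue [30] -> pop 30, enqueue [8, 45], visited so far: [30]
  queue [8, 45] -> pop 8, enqueue [11], visited so far: [30, 8]
  queue [45, 11] -> pop 45, enqueue [37], visited so far: [30, 8, 45]
  queue [11, 37] -> pop 11, enqueue [none], visited so far: [30, 8, 45, 11]
  queue [37] -> pop 37, enqueue [none], visited so far: [30, 8, 45, 11, 37]
Result: [30, 8, 45, 11, 37]


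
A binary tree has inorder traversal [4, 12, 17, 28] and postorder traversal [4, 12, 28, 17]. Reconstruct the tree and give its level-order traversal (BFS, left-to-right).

Inorder:   [4, 12, 17, 28]
Postorder: [4, 12, 28, 17]
Algorithm: postorder visits root last, so walk postorder right-to-left;
each value is the root of the current inorder slice — split it at that
value, recurse on the right subtree first, then the left.
Recursive splits:
  root=17; inorder splits into left=[4, 12], right=[28]
  root=28; inorder splits into left=[], right=[]
  root=12; inorder splits into left=[4], right=[]
  root=4; inorder splits into left=[], right=[]
Reconstructed level-order: [17, 12, 28, 4]


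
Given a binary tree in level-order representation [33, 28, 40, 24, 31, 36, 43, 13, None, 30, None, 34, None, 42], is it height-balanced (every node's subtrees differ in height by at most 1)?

Tree (level-order array): [33, 28, 40, 24, 31, 36, 43, 13, None, 30, None, 34, None, 42]
Definition: a tree is height-balanced if, at every node, |h(left) - h(right)| <= 1 (empty subtree has height -1).
Bottom-up per-node check:
  node 13: h_left=-1, h_right=-1, diff=0 [OK], height=0
  node 24: h_left=0, h_right=-1, diff=1 [OK], height=1
  node 30: h_left=-1, h_right=-1, diff=0 [OK], height=0
  node 31: h_left=0, h_right=-1, diff=1 [OK], height=1
  node 28: h_left=1, h_right=1, diff=0 [OK], height=2
  node 34: h_left=-1, h_right=-1, diff=0 [OK], height=0
  node 36: h_left=0, h_right=-1, diff=1 [OK], height=1
  node 42: h_left=-1, h_right=-1, diff=0 [OK], height=0
  node 43: h_left=0, h_right=-1, diff=1 [OK], height=1
  node 40: h_left=1, h_right=1, diff=0 [OK], height=2
  node 33: h_left=2, h_right=2, diff=0 [OK], height=3
All nodes satisfy the balance condition.
Result: Balanced


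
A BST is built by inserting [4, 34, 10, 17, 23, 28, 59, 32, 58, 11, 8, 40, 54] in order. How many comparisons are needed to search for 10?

Search path for 10: 4 -> 34 -> 10
Found: True
Comparisons: 3


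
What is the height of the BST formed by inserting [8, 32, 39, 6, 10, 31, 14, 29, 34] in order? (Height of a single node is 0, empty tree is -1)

Insertion order: [8, 32, 39, 6, 10, 31, 14, 29, 34]
Tree (level-order array): [8, 6, 32, None, None, 10, 39, None, 31, 34, None, 14, None, None, None, None, 29]
Compute height bottom-up (empty subtree = -1):
  height(6) = 1 + max(-1, -1) = 0
  height(29) = 1 + max(-1, -1) = 0
  height(14) = 1 + max(-1, 0) = 1
  height(31) = 1 + max(1, -1) = 2
  height(10) = 1 + max(-1, 2) = 3
  height(34) = 1 + max(-1, -1) = 0
  height(39) = 1 + max(0, -1) = 1
  height(32) = 1 + max(3, 1) = 4
  height(8) = 1 + max(0, 4) = 5
Height = 5


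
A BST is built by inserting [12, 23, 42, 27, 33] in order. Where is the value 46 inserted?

Starting tree (level order): [12, None, 23, None, 42, 27, None, None, 33]
Insertion path: 12 -> 23 -> 42
Result: insert 46 as right child of 42
Final tree (level order): [12, None, 23, None, 42, 27, 46, None, 33]


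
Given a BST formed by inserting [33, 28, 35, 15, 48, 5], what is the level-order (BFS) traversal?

Tree insertion order: [33, 28, 35, 15, 48, 5]
Tree (level-order array): [33, 28, 35, 15, None, None, 48, 5]
BFS from the root, enqueuing left then right child of each popped node:
  queue [33] -> pop 33, enqueue [28, 35], visited so far: [33]
  queue [28, 35] -> pop 28, enqueue [15], visited so far: [33, 28]
  queue [35, 15] -> pop 35, enqueue [48], visited so far: [33, 28, 35]
  queue [15, 48] -> pop 15, enqueue [5], visited so far: [33, 28, 35, 15]
  queue [48, 5] -> pop 48, enqueue [none], visited so far: [33, 28, 35, 15, 48]
  queue [5] -> pop 5, enqueue [none], visited so far: [33, 28, 35, 15, 48, 5]
Result: [33, 28, 35, 15, 48, 5]


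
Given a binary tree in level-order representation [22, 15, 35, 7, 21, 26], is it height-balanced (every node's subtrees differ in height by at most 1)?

Tree (level-order array): [22, 15, 35, 7, 21, 26]
Definition: a tree is height-balanced if, at every node, |h(left) - h(right)| <= 1 (empty subtree has height -1).
Bottom-up per-node check:
  node 7: h_left=-1, h_right=-1, diff=0 [OK], height=0
  node 21: h_left=-1, h_right=-1, diff=0 [OK], height=0
  node 15: h_left=0, h_right=0, diff=0 [OK], height=1
  node 26: h_left=-1, h_right=-1, diff=0 [OK], height=0
  node 35: h_left=0, h_right=-1, diff=1 [OK], height=1
  node 22: h_left=1, h_right=1, diff=0 [OK], height=2
All nodes satisfy the balance condition.
Result: Balanced


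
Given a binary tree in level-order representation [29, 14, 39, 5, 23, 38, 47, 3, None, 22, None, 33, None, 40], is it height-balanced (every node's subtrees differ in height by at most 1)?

Tree (level-order array): [29, 14, 39, 5, 23, 38, 47, 3, None, 22, None, 33, None, 40]
Definition: a tree is height-balanced if, at every node, |h(left) - h(right)| <= 1 (empty subtree has height -1).
Bottom-up per-node check:
  node 3: h_left=-1, h_right=-1, diff=0 [OK], height=0
  node 5: h_left=0, h_right=-1, diff=1 [OK], height=1
  node 22: h_left=-1, h_right=-1, diff=0 [OK], height=0
  node 23: h_left=0, h_right=-1, diff=1 [OK], height=1
  node 14: h_left=1, h_right=1, diff=0 [OK], height=2
  node 33: h_left=-1, h_right=-1, diff=0 [OK], height=0
  node 38: h_left=0, h_right=-1, diff=1 [OK], height=1
  node 40: h_left=-1, h_right=-1, diff=0 [OK], height=0
  node 47: h_left=0, h_right=-1, diff=1 [OK], height=1
  node 39: h_left=1, h_right=1, diff=0 [OK], height=2
  node 29: h_left=2, h_right=2, diff=0 [OK], height=3
All nodes satisfy the balance condition.
Result: Balanced


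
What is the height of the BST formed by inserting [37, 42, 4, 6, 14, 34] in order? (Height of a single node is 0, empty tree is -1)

Insertion order: [37, 42, 4, 6, 14, 34]
Tree (level-order array): [37, 4, 42, None, 6, None, None, None, 14, None, 34]
Compute height bottom-up (empty subtree = -1):
  height(34) = 1 + max(-1, -1) = 0
  height(14) = 1 + max(-1, 0) = 1
  height(6) = 1 + max(-1, 1) = 2
  height(4) = 1 + max(-1, 2) = 3
  height(42) = 1 + max(-1, -1) = 0
  height(37) = 1 + max(3, 0) = 4
Height = 4


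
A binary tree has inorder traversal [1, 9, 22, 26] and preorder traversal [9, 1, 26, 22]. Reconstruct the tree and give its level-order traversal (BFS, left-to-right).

Inorder:  [1, 9, 22, 26]
Preorder: [9, 1, 26, 22]
Algorithm: preorder visits root first, so consume preorder in order;
for each root, split the current inorder slice at that value into
left-subtree inorder and right-subtree inorder, then recurse.
Recursive splits:
  root=9; inorder splits into left=[1], right=[22, 26]
  root=1; inorder splits into left=[], right=[]
  root=26; inorder splits into left=[22], right=[]
  root=22; inorder splits into left=[], right=[]
Reconstructed level-order: [9, 1, 26, 22]


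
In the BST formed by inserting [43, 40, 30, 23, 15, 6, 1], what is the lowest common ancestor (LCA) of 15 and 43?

Tree insertion order: [43, 40, 30, 23, 15, 6, 1]
Tree (level-order array): [43, 40, None, 30, None, 23, None, 15, None, 6, None, 1]
In a BST, the LCA of p=15, q=43 is the first node v on the
root-to-leaf path with p <= v <= q (go left if both < v, right if both > v).
Walk from root:
  at 43: 15 <= 43 <= 43, this is the LCA
LCA = 43


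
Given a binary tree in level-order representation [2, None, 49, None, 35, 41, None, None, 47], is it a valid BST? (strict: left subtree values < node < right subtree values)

Level-order array: [2, None, 49, None, 35, 41, None, None, 47]
Validate using subtree bounds (lo, hi): at each node, require lo < value < hi,
then recurse left with hi=value and right with lo=value.
Preorder trace (stopping at first violation):
  at node 2 with bounds (-inf, +inf): OK
  at node 49 with bounds (2, +inf): OK
  at node 35 with bounds (49, +inf): VIOLATION
Node 35 violates its bound: not (49 < 35 < +inf).
Result: Not a valid BST


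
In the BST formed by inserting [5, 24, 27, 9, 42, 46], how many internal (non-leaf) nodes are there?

Tree built from: [5, 24, 27, 9, 42, 46]
Tree (level-order array): [5, None, 24, 9, 27, None, None, None, 42, None, 46]
Rule: An internal node has at least one child.
Per-node child counts:
  node 5: 1 child(ren)
  node 24: 2 child(ren)
  node 9: 0 child(ren)
  node 27: 1 child(ren)
  node 42: 1 child(ren)
  node 46: 0 child(ren)
Matching nodes: [5, 24, 27, 42]
Count of internal (non-leaf) nodes: 4


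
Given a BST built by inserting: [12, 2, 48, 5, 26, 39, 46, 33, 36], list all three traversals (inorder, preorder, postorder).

Tree insertion order: [12, 2, 48, 5, 26, 39, 46, 33, 36]
Tree (level-order array): [12, 2, 48, None, 5, 26, None, None, None, None, 39, 33, 46, None, 36]
Inorder (L, root, R): [2, 5, 12, 26, 33, 36, 39, 46, 48]
Preorder (root, L, R): [12, 2, 5, 48, 26, 39, 33, 36, 46]
Postorder (L, R, root): [5, 2, 36, 33, 46, 39, 26, 48, 12]


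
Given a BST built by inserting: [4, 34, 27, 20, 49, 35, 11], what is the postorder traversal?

Tree insertion order: [4, 34, 27, 20, 49, 35, 11]
Tree (level-order array): [4, None, 34, 27, 49, 20, None, 35, None, 11]
Postorder traversal: [11, 20, 27, 35, 49, 34, 4]


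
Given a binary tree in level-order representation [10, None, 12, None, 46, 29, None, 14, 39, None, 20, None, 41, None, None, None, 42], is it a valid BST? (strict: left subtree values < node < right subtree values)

Level-order array: [10, None, 12, None, 46, 29, None, 14, 39, None, 20, None, 41, None, None, None, 42]
Validate using subtree bounds (lo, hi): at each node, require lo < value < hi,
then recurse left with hi=value and right with lo=value.
Preorder trace (stopping at first violation):
  at node 10 with bounds (-inf, +inf): OK
  at node 12 with bounds (10, +inf): OK
  at node 46 with bounds (12, +inf): OK
  at node 29 with bounds (12, 46): OK
  at node 14 with bounds (12, 29): OK
  at node 20 with bounds (14, 29): OK
  at node 39 with bounds (29, 46): OK
  at node 41 with bounds (39, 46): OK
  at node 42 with bounds (41, 46): OK
No violation found at any node.
Result: Valid BST


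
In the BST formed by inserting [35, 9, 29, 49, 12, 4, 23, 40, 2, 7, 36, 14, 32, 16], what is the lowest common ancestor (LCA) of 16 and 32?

Tree insertion order: [35, 9, 29, 49, 12, 4, 23, 40, 2, 7, 36, 14, 32, 16]
Tree (level-order array): [35, 9, 49, 4, 29, 40, None, 2, 7, 12, 32, 36, None, None, None, None, None, None, 23, None, None, None, None, 14, None, None, 16]
In a BST, the LCA of p=16, q=32 is the first node v on the
root-to-leaf path with p <= v <= q (go left if both < v, right if both > v).
Walk from root:
  at 35: both 16 and 32 < 35, go left
  at 9: both 16 and 32 > 9, go right
  at 29: 16 <= 29 <= 32, this is the LCA
LCA = 29


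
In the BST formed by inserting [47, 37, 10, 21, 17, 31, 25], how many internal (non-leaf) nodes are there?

Tree built from: [47, 37, 10, 21, 17, 31, 25]
Tree (level-order array): [47, 37, None, 10, None, None, 21, 17, 31, None, None, 25]
Rule: An internal node has at least one child.
Per-node child counts:
  node 47: 1 child(ren)
  node 37: 1 child(ren)
  node 10: 1 child(ren)
  node 21: 2 child(ren)
  node 17: 0 child(ren)
  node 31: 1 child(ren)
  node 25: 0 child(ren)
Matching nodes: [47, 37, 10, 21, 31]
Count of internal (non-leaf) nodes: 5


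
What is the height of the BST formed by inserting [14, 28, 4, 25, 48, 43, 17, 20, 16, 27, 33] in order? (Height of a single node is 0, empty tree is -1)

Insertion order: [14, 28, 4, 25, 48, 43, 17, 20, 16, 27, 33]
Tree (level-order array): [14, 4, 28, None, None, 25, 48, 17, 27, 43, None, 16, 20, None, None, 33]
Compute height bottom-up (empty subtree = -1):
  height(4) = 1 + max(-1, -1) = 0
  height(16) = 1 + max(-1, -1) = 0
  height(20) = 1 + max(-1, -1) = 0
  height(17) = 1 + max(0, 0) = 1
  height(27) = 1 + max(-1, -1) = 0
  height(25) = 1 + max(1, 0) = 2
  height(33) = 1 + max(-1, -1) = 0
  height(43) = 1 + max(0, -1) = 1
  height(48) = 1 + max(1, -1) = 2
  height(28) = 1 + max(2, 2) = 3
  height(14) = 1 + max(0, 3) = 4
Height = 4


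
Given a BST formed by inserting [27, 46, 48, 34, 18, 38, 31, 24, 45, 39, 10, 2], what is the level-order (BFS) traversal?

Tree insertion order: [27, 46, 48, 34, 18, 38, 31, 24, 45, 39, 10, 2]
Tree (level-order array): [27, 18, 46, 10, 24, 34, 48, 2, None, None, None, 31, 38, None, None, None, None, None, None, None, 45, 39]
BFS from the root, enqueuing left then right child of each popped node:
  queue [27] -> pop 27, enqueue [18, 46], visited so far: [27]
  queue [18, 46] -> pop 18, enqueue [10, 24], visited so far: [27, 18]
  queue [46, 10, 24] -> pop 46, enqueue [34, 48], visited so far: [27, 18, 46]
  queue [10, 24, 34, 48] -> pop 10, enqueue [2], visited so far: [27, 18, 46, 10]
  queue [24, 34, 48, 2] -> pop 24, enqueue [none], visited so far: [27, 18, 46, 10, 24]
  queue [34, 48, 2] -> pop 34, enqueue [31, 38], visited so far: [27, 18, 46, 10, 24, 34]
  queue [48, 2, 31, 38] -> pop 48, enqueue [none], visited so far: [27, 18, 46, 10, 24, 34, 48]
  queue [2, 31, 38] -> pop 2, enqueue [none], visited so far: [27, 18, 46, 10, 24, 34, 48, 2]
  queue [31, 38] -> pop 31, enqueue [none], visited so far: [27, 18, 46, 10, 24, 34, 48, 2, 31]
  queue [38] -> pop 38, enqueue [45], visited so far: [27, 18, 46, 10, 24, 34, 48, 2, 31, 38]
  queue [45] -> pop 45, enqueue [39], visited so far: [27, 18, 46, 10, 24, 34, 48, 2, 31, 38, 45]
  queue [39] -> pop 39, enqueue [none], visited so far: [27, 18, 46, 10, 24, 34, 48, 2, 31, 38, 45, 39]
Result: [27, 18, 46, 10, 24, 34, 48, 2, 31, 38, 45, 39]


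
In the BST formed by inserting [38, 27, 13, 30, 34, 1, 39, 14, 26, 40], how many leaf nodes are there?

Tree built from: [38, 27, 13, 30, 34, 1, 39, 14, 26, 40]
Tree (level-order array): [38, 27, 39, 13, 30, None, 40, 1, 14, None, 34, None, None, None, None, None, 26]
Rule: A leaf has 0 children.
Per-node child counts:
  node 38: 2 child(ren)
  node 27: 2 child(ren)
  node 13: 2 child(ren)
  node 1: 0 child(ren)
  node 14: 1 child(ren)
  node 26: 0 child(ren)
  node 30: 1 child(ren)
  node 34: 0 child(ren)
  node 39: 1 child(ren)
  node 40: 0 child(ren)
Matching nodes: [1, 26, 34, 40]
Count of leaf nodes: 4


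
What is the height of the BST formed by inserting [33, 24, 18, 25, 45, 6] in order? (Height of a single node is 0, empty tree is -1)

Insertion order: [33, 24, 18, 25, 45, 6]
Tree (level-order array): [33, 24, 45, 18, 25, None, None, 6]
Compute height bottom-up (empty subtree = -1):
  height(6) = 1 + max(-1, -1) = 0
  height(18) = 1 + max(0, -1) = 1
  height(25) = 1 + max(-1, -1) = 0
  height(24) = 1 + max(1, 0) = 2
  height(45) = 1 + max(-1, -1) = 0
  height(33) = 1 + max(2, 0) = 3
Height = 3


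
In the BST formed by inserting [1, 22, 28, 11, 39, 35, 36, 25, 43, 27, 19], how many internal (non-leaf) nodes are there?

Tree built from: [1, 22, 28, 11, 39, 35, 36, 25, 43, 27, 19]
Tree (level-order array): [1, None, 22, 11, 28, None, 19, 25, 39, None, None, None, 27, 35, 43, None, None, None, 36]
Rule: An internal node has at least one child.
Per-node child counts:
  node 1: 1 child(ren)
  node 22: 2 child(ren)
  node 11: 1 child(ren)
  node 19: 0 child(ren)
  node 28: 2 child(ren)
  node 25: 1 child(ren)
  node 27: 0 child(ren)
  node 39: 2 child(ren)
  node 35: 1 child(ren)
  node 36: 0 child(ren)
  node 43: 0 child(ren)
Matching nodes: [1, 22, 11, 28, 25, 39, 35]
Count of internal (non-leaf) nodes: 7


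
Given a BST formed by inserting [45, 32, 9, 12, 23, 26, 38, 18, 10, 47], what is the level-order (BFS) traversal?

Tree insertion order: [45, 32, 9, 12, 23, 26, 38, 18, 10, 47]
Tree (level-order array): [45, 32, 47, 9, 38, None, None, None, 12, None, None, 10, 23, None, None, 18, 26]
BFS from the root, enqueuing left then right child of each popped node:
  queue [45] -> pop 45, enqueue [32, 47], visited so far: [45]
  queue [32, 47] -> pop 32, enqueue [9, 38], visited so far: [45, 32]
  queue [47, 9, 38] -> pop 47, enqueue [none], visited so far: [45, 32, 47]
  queue [9, 38] -> pop 9, enqueue [12], visited so far: [45, 32, 47, 9]
  queue [38, 12] -> pop 38, enqueue [none], visited so far: [45, 32, 47, 9, 38]
  queue [12] -> pop 12, enqueue [10, 23], visited so far: [45, 32, 47, 9, 38, 12]
  queue [10, 23] -> pop 10, enqueue [none], visited so far: [45, 32, 47, 9, 38, 12, 10]
  queue [23] -> pop 23, enqueue [18, 26], visited so far: [45, 32, 47, 9, 38, 12, 10, 23]
  queue [18, 26] -> pop 18, enqueue [none], visited so far: [45, 32, 47, 9, 38, 12, 10, 23, 18]
  queue [26] -> pop 26, enqueue [none], visited so far: [45, 32, 47, 9, 38, 12, 10, 23, 18, 26]
Result: [45, 32, 47, 9, 38, 12, 10, 23, 18, 26]


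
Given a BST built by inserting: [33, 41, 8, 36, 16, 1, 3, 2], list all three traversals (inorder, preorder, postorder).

Tree insertion order: [33, 41, 8, 36, 16, 1, 3, 2]
Tree (level-order array): [33, 8, 41, 1, 16, 36, None, None, 3, None, None, None, None, 2]
Inorder (L, root, R): [1, 2, 3, 8, 16, 33, 36, 41]
Preorder (root, L, R): [33, 8, 1, 3, 2, 16, 41, 36]
Postorder (L, R, root): [2, 3, 1, 16, 8, 36, 41, 33]


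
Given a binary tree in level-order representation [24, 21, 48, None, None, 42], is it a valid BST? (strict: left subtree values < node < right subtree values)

Level-order array: [24, 21, 48, None, None, 42]
Validate using subtree bounds (lo, hi): at each node, require lo < value < hi,
then recurse left with hi=value and right with lo=value.
Preorder trace (stopping at first violation):
  at node 24 with bounds (-inf, +inf): OK
  at node 21 with bounds (-inf, 24): OK
  at node 48 with bounds (24, +inf): OK
  at node 42 with bounds (24, 48): OK
No violation found at any node.
Result: Valid BST


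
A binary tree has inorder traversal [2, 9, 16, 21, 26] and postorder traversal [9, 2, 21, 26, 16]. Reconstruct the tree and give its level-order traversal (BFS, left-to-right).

Inorder:   [2, 9, 16, 21, 26]
Postorder: [9, 2, 21, 26, 16]
Algorithm: postorder visits root last, so walk postorder right-to-left;
each value is the root of the current inorder slice — split it at that
value, recurse on the right subtree first, then the left.
Recursive splits:
  root=16; inorder splits into left=[2, 9], right=[21, 26]
  root=26; inorder splits into left=[21], right=[]
  root=21; inorder splits into left=[], right=[]
  root=2; inorder splits into left=[], right=[9]
  root=9; inorder splits into left=[], right=[]
Reconstructed level-order: [16, 2, 26, 9, 21]


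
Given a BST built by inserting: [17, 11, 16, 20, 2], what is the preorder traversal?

Tree insertion order: [17, 11, 16, 20, 2]
Tree (level-order array): [17, 11, 20, 2, 16]
Preorder traversal: [17, 11, 2, 16, 20]


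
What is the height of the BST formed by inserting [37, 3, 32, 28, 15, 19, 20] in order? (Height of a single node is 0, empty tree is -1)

Insertion order: [37, 3, 32, 28, 15, 19, 20]
Tree (level-order array): [37, 3, None, None, 32, 28, None, 15, None, None, 19, None, 20]
Compute height bottom-up (empty subtree = -1):
  height(20) = 1 + max(-1, -1) = 0
  height(19) = 1 + max(-1, 0) = 1
  height(15) = 1 + max(-1, 1) = 2
  height(28) = 1 + max(2, -1) = 3
  height(32) = 1 + max(3, -1) = 4
  height(3) = 1 + max(-1, 4) = 5
  height(37) = 1 + max(5, -1) = 6
Height = 6


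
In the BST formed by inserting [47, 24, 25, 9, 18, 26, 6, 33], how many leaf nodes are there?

Tree built from: [47, 24, 25, 9, 18, 26, 6, 33]
Tree (level-order array): [47, 24, None, 9, 25, 6, 18, None, 26, None, None, None, None, None, 33]
Rule: A leaf has 0 children.
Per-node child counts:
  node 47: 1 child(ren)
  node 24: 2 child(ren)
  node 9: 2 child(ren)
  node 6: 0 child(ren)
  node 18: 0 child(ren)
  node 25: 1 child(ren)
  node 26: 1 child(ren)
  node 33: 0 child(ren)
Matching nodes: [6, 18, 33]
Count of leaf nodes: 3


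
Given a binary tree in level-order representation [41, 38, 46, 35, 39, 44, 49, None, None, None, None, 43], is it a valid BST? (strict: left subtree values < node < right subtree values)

Level-order array: [41, 38, 46, 35, 39, 44, 49, None, None, None, None, 43]
Validate using subtree bounds (lo, hi): at each node, require lo < value < hi,
then recurse left with hi=value and right with lo=value.
Preorder trace (stopping at first violation):
  at node 41 with bounds (-inf, +inf): OK
  at node 38 with bounds (-inf, 41): OK
  at node 35 with bounds (-inf, 38): OK
  at node 39 with bounds (38, 41): OK
  at node 46 with bounds (41, +inf): OK
  at node 44 with bounds (41, 46): OK
  at node 43 with bounds (41, 44): OK
  at node 49 with bounds (46, +inf): OK
No violation found at any node.
Result: Valid BST
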